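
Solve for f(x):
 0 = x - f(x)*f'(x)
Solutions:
 f(x) = -sqrt(C1 + x^2)
 f(x) = sqrt(C1 + x^2)


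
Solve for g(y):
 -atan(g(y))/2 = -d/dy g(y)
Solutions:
 Integral(1/atan(_y), (_y, g(y))) = C1 + y/2


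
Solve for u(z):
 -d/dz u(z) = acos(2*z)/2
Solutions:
 u(z) = C1 - z*acos(2*z)/2 + sqrt(1 - 4*z^2)/4


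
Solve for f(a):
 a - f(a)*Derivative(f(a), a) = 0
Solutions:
 f(a) = -sqrt(C1 + a^2)
 f(a) = sqrt(C1 + a^2)


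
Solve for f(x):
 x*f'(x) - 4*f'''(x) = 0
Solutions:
 f(x) = C1 + Integral(C2*airyai(2^(1/3)*x/2) + C3*airybi(2^(1/3)*x/2), x)


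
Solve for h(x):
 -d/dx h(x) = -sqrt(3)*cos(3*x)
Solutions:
 h(x) = C1 + sqrt(3)*sin(3*x)/3


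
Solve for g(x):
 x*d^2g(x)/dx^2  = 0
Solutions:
 g(x) = C1 + C2*x


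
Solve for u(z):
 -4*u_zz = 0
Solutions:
 u(z) = C1 + C2*z


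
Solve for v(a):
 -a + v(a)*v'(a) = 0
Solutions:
 v(a) = -sqrt(C1 + a^2)
 v(a) = sqrt(C1 + a^2)


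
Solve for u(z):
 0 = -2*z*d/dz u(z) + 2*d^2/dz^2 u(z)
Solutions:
 u(z) = C1 + C2*erfi(sqrt(2)*z/2)


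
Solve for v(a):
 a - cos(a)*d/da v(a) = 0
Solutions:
 v(a) = C1 + Integral(a/cos(a), a)


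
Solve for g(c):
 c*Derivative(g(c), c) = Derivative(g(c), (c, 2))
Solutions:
 g(c) = C1 + C2*erfi(sqrt(2)*c/2)


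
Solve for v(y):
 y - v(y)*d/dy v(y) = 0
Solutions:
 v(y) = -sqrt(C1 + y^2)
 v(y) = sqrt(C1 + y^2)


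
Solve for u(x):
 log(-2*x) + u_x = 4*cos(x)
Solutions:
 u(x) = C1 - x*log(-x) - x*log(2) + x + 4*sin(x)


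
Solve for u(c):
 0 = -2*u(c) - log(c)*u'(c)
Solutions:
 u(c) = C1*exp(-2*li(c))


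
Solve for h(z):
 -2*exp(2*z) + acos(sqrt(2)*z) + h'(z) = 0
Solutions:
 h(z) = C1 - z*acos(sqrt(2)*z) + sqrt(2)*sqrt(1 - 2*z^2)/2 + exp(2*z)


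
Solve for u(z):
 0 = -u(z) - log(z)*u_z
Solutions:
 u(z) = C1*exp(-li(z))


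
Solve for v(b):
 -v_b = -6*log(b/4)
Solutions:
 v(b) = C1 + 6*b*log(b) - b*log(4096) - 6*b


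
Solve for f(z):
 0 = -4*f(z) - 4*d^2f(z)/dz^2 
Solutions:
 f(z) = C1*sin(z) + C2*cos(z)


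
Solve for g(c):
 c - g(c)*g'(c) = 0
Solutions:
 g(c) = -sqrt(C1 + c^2)
 g(c) = sqrt(C1 + c^2)


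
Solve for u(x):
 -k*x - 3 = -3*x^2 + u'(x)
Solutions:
 u(x) = C1 - k*x^2/2 + x^3 - 3*x


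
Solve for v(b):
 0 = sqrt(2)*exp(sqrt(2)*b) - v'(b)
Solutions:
 v(b) = C1 + exp(sqrt(2)*b)


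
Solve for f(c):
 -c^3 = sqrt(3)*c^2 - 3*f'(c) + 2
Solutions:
 f(c) = C1 + c^4/12 + sqrt(3)*c^3/9 + 2*c/3


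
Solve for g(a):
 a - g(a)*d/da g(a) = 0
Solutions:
 g(a) = -sqrt(C1 + a^2)
 g(a) = sqrt(C1 + a^2)


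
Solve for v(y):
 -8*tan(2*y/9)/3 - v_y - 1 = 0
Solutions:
 v(y) = C1 - y + 12*log(cos(2*y/9))


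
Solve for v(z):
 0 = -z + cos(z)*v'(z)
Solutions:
 v(z) = C1 + Integral(z/cos(z), z)


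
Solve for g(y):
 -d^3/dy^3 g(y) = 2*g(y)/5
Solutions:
 g(y) = C3*exp(-2^(1/3)*5^(2/3)*y/5) + (C1*sin(2^(1/3)*sqrt(3)*5^(2/3)*y/10) + C2*cos(2^(1/3)*sqrt(3)*5^(2/3)*y/10))*exp(2^(1/3)*5^(2/3)*y/10)


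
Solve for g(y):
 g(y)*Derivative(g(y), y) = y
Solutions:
 g(y) = -sqrt(C1 + y^2)
 g(y) = sqrt(C1 + y^2)


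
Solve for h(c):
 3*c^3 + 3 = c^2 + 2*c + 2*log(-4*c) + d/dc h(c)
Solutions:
 h(c) = C1 + 3*c^4/4 - c^3/3 - c^2 - 2*c*log(-c) + c*(5 - 4*log(2))


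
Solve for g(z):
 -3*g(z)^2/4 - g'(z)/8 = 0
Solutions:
 g(z) = 1/(C1 + 6*z)


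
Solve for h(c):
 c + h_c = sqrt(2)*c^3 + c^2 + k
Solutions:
 h(c) = C1 + sqrt(2)*c^4/4 + c^3/3 - c^2/2 + c*k


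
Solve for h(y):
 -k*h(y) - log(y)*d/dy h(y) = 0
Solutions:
 h(y) = C1*exp(-k*li(y))


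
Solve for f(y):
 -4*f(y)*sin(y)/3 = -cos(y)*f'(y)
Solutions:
 f(y) = C1/cos(y)^(4/3)


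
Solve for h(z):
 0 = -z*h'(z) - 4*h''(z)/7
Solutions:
 h(z) = C1 + C2*erf(sqrt(14)*z/4)


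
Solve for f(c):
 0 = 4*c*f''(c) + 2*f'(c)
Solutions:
 f(c) = C1 + C2*sqrt(c)


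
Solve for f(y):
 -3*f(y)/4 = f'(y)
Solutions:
 f(y) = C1*exp(-3*y/4)


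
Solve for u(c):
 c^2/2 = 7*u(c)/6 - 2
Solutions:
 u(c) = 3*c^2/7 + 12/7


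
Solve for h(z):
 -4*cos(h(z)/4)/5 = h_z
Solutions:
 4*z/5 - 2*log(sin(h(z)/4) - 1) + 2*log(sin(h(z)/4) + 1) = C1


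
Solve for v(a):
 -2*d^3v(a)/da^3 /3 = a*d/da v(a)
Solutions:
 v(a) = C1 + Integral(C2*airyai(-2^(2/3)*3^(1/3)*a/2) + C3*airybi(-2^(2/3)*3^(1/3)*a/2), a)


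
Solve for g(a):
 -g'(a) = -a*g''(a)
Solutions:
 g(a) = C1 + C2*a^2


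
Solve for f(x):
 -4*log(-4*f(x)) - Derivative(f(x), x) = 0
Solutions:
 Integral(1/(log(-_y) + 2*log(2)), (_y, f(x)))/4 = C1 - x


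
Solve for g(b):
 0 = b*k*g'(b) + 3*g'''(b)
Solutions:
 g(b) = C1 + Integral(C2*airyai(3^(2/3)*b*(-k)^(1/3)/3) + C3*airybi(3^(2/3)*b*(-k)^(1/3)/3), b)


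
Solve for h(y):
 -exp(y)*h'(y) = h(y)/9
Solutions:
 h(y) = C1*exp(exp(-y)/9)


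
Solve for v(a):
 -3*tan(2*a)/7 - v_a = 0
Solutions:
 v(a) = C1 + 3*log(cos(2*a))/14


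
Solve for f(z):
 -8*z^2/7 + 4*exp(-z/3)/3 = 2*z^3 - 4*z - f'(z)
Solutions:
 f(z) = C1 + z^4/2 + 8*z^3/21 - 2*z^2 + 4*exp(-z/3)


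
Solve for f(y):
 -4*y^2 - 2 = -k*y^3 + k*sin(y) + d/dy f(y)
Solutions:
 f(y) = C1 + k*y^4/4 + k*cos(y) - 4*y^3/3 - 2*y


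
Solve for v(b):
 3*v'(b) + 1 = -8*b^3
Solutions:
 v(b) = C1 - 2*b^4/3 - b/3


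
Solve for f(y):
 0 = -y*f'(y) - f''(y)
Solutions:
 f(y) = C1 + C2*erf(sqrt(2)*y/2)


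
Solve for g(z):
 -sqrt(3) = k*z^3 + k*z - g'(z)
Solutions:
 g(z) = C1 + k*z^4/4 + k*z^2/2 + sqrt(3)*z


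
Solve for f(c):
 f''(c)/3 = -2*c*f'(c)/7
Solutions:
 f(c) = C1 + C2*erf(sqrt(21)*c/7)


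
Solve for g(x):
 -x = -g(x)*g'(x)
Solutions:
 g(x) = -sqrt(C1 + x^2)
 g(x) = sqrt(C1 + x^2)


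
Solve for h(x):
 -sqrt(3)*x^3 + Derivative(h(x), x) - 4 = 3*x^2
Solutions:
 h(x) = C1 + sqrt(3)*x^4/4 + x^3 + 4*x


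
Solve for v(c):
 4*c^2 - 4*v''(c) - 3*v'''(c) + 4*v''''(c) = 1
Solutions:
 v(c) = C1 + C2*c + C3*exp(c*(3 - sqrt(73))/8) + C4*exp(c*(3 + sqrt(73))/8) + c^4/12 - c^3/4 + 23*c^2/16


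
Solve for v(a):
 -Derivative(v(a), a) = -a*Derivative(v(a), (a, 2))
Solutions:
 v(a) = C1 + C2*a^2


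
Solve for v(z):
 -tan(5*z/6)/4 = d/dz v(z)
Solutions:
 v(z) = C1 + 3*log(cos(5*z/6))/10


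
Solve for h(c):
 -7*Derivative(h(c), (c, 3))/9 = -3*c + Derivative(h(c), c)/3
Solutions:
 h(c) = C1 + C2*sin(sqrt(21)*c/7) + C3*cos(sqrt(21)*c/7) + 9*c^2/2


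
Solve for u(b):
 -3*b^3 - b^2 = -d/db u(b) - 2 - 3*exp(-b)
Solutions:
 u(b) = C1 + 3*b^4/4 + b^3/3 - 2*b + 3*exp(-b)


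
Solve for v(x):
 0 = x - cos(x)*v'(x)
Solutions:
 v(x) = C1 + Integral(x/cos(x), x)


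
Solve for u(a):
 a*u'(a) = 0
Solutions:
 u(a) = C1


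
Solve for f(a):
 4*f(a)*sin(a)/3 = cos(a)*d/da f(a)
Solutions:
 f(a) = C1/cos(a)^(4/3)


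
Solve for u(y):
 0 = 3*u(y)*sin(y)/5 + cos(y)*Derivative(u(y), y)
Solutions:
 u(y) = C1*cos(y)^(3/5)


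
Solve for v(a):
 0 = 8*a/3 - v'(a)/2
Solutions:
 v(a) = C1 + 8*a^2/3


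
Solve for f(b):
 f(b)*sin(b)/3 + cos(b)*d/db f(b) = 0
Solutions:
 f(b) = C1*cos(b)^(1/3)


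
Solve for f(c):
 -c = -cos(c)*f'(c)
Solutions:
 f(c) = C1 + Integral(c/cos(c), c)


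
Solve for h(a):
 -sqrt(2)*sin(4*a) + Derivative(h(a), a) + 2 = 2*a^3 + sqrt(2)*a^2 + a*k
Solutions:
 h(a) = C1 + a^4/2 + sqrt(2)*a^3/3 + a^2*k/2 - 2*a - sqrt(2)*cos(4*a)/4


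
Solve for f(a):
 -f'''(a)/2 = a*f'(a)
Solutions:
 f(a) = C1 + Integral(C2*airyai(-2^(1/3)*a) + C3*airybi(-2^(1/3)*a), a)


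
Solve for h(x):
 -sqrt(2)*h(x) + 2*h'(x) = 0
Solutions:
 h(x) = C1*exp(sqrt(2)*x/2)


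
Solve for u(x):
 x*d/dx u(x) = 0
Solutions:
 u(x) = C1


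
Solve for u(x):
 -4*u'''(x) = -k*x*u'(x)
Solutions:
 u(x) = C1 + Integral(C2*airyai(2^(1/3)*k^(1/3)*x/2) + C3*airybi(2^(1/3)*k^(1/3)*x/2), x)


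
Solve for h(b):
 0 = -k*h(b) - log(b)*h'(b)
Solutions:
 h(b) = C1*exp(-k*li(b))


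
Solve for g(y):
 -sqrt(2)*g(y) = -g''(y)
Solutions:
 g(y) = C1*exp(-2^(1/4)*y) + C2*exp(2^(1/4)*y)


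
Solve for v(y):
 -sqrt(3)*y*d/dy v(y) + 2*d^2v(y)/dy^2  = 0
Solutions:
 v(y) = C1 + C2*erfi(3^(1/4)*y/2)


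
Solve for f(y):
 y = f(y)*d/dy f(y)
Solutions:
 f(y) = -sqrt(C1 + y^2)
 f(y) = sqrt(C1 + y^2)


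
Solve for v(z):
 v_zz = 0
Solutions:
 v(z) = C1 + C2*z


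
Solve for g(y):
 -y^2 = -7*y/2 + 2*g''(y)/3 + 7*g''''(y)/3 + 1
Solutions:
 g(y) = C1 + C2*y + C3*sin(sqrt(14)*y/7) + C4*cos(sqrt(14)*y/7) - y^4/8 + 7*y^3/8 + 9*y^2/2


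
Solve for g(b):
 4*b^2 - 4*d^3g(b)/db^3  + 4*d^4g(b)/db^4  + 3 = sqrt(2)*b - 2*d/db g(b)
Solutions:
 g(b) = C1 + C2*exp(b*(2*2^(2/3)/(3*sqrt(57) + 23)^(1/3) + 4 + 2^(1/3)*(3*sqrt(57) + 23)^(1/3))/12)*sin(2^(1/3)*sqrt(3)*b*(-(3*sqrt(57) + 23)^(1/3) + 2*2^(1/3)/(3*sqrt(57) + 23)^(1/3))/12) + C3*exp(b*(2*2^(2/3)/(3*sqrt(57) + 23)^(1/3) + 4 + 2^(1/3)*(3*sqrt(57) + 23)^(1/3))/12)*cos(2^(1/3)*sqrt(3)*b*(-(3*sqrt(57) + 23)^(1/3) + 2*2^(1/3)/(3*sqrt(57) + 23)^(1/3))/12) + C4*exp(b*(-2^(1/3)*(3*sqrt(57) + 23)^(1/3) - 2*2^(2/3)/(3*sqrt(57) + 23)^(1/3) + 2)/6) - 2*b^3/3 + sqrt(2)*b^2/4 - 19*b/2


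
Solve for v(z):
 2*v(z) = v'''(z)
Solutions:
 v(z) = C3*exp(2^(1/3)*z) + (C1*sin(2^(1/3)*sqrt(3)*z/2) + C2*cos(2^(1/3)*sqrt(3)*z/2))*exp(-2^(1/3)*z/2)


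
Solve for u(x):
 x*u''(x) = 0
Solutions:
 u(x) = C1 + C2*x


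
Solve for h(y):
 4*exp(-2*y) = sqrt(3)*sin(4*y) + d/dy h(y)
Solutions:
 h(y) = C1 + sqrt(3)*cos(4*y)/4 - 2*exp(-2*y)


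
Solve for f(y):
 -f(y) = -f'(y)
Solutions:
 f(y) = C1*exp(y)


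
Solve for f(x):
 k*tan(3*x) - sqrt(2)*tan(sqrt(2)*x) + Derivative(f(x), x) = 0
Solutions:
 f(x) = C1 + k*log(cos(3*x))/3 - log(cos(sqrt(2)*x))


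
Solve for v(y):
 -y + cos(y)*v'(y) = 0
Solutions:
 v(y) = C1 + Integral(y/cos(y), y)


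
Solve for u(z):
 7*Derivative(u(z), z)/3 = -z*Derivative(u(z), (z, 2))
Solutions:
 u(z) = C1 + C2/z^(4/3)


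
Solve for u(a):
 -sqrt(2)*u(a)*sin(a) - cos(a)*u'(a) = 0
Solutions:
 u(a) = C1*cos(a)^(sqrt(2))


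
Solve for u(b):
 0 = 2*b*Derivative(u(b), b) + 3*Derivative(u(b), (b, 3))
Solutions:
 u(b) = C1 + Integral(C2*airyai(-2^(1/3)*3^(2/3)*b/3) + C3*airybi(-2^(1/3)*3^(2/3)*b/3), b)


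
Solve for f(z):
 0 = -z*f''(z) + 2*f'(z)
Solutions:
 f(z) = C1 + C2*z^3


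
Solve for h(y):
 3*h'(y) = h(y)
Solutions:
 h(y) = C1*exp(y/3)


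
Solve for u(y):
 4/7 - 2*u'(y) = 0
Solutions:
 u(y) = C1 + 2*y/7


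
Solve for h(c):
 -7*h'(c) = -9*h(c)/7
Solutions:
 h(c) = C1*exp(9*c/49)


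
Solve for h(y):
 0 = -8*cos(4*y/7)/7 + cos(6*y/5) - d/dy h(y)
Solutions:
 h(y) = C1 - 2*sin(4*y/7) + 5*sin(6*y/5)/6


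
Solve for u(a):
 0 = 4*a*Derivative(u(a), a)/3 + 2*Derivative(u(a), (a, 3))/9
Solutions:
 u(a) = C1 + Integral(C2*airyai(-6^(1/3)*a) + C3*airybi(-6^(1/3)*a), a)


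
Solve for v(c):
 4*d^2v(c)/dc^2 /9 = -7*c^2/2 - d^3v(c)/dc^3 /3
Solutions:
 v(c) = C1 + C2*c + C3*exp(-4*c/3) - 21*c^4/32 + 63*c^3/32 - 567*c^2/128


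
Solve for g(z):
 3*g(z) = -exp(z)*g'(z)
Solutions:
 g(z) = C1*exp(3*exp(-z))


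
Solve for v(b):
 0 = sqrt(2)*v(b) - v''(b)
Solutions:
 v(b) = C1*exp(-2^(1/4)*b) + C2*exp(2^(1/4)*b)


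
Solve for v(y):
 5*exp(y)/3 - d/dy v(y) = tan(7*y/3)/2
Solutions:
 v(y) = C1 + 5*exp(y)/3 + 3*log(cos(7*y/3))/14


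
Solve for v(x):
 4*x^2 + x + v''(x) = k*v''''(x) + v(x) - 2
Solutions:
 v(x) = C1*exp(-sqrt(2)*x*sqrt((1 - sqrt(1 - 4*k))/k)/2) + C2*exp(sqrt(2)*x*sqrt((1 - sqrt(1 - 4*k))/k)/2) + C3*exp(-sqrt(2)*x*sqrt((sqrt(1 - 4*k) + 1)/k)/2) + C4*exp(sqrt(2)*x*sqrt((sqrt(1 - 4*k) + 1)/k)/2) + 4*x^2 + x + 10


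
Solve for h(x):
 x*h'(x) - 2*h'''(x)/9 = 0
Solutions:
 h(x) = C1 + Integral(C2*airyai(6^(2/3)*x/2) + C3*airybi(6^(2/3)*x/2), x)


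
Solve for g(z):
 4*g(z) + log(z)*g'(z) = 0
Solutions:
 g(z) = C1*exp(-4*li(z))


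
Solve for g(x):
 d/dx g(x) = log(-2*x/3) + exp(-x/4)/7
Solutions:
 g(x) = C1 + x*log(-x) + x*(-log(3) - 1 + log(2)) - 4*exp(-x/4)/7


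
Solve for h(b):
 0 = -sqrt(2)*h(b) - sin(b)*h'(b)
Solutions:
 h(b) = C1*(cos(b) + 1)^(sqrt(2)/2)/(cos(b) - 1)^(sqrt(2)/2)


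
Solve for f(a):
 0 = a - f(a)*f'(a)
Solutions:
 f(a) = -sqrt(C1 + a^2)
 f(a) = sqrt(C1 + a^2)


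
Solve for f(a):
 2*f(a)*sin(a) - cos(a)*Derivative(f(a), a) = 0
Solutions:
 f(a) = C1/cos(a)^2


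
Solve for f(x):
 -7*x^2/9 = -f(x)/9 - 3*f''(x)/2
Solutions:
 f(x) = C1*sin(sqrt(6)*x/9) + C2*cos(sqrt(6)*x/9) + 7*x^2 - 189


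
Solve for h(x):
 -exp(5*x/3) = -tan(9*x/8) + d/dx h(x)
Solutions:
 h(x) = C1 - 3*exp(5*x/3)/5 - 8*log(cos(9*x/8))/9


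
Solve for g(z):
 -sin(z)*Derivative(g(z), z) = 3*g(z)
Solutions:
 g(z) = C1*(cos(z) + 1)^(3/2)/(cos(z) - 1)^(3/2)


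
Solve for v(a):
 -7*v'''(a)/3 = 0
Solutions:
 v(a) = C1 + C2*a + C3*a^2


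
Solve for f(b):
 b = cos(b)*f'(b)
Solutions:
 f(b) = C1 + Integral(b/cos(b), b)


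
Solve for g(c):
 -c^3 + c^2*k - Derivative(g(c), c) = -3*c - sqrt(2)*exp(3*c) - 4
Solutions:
 g(c) = C1 - c^4/4 + c^3*k/3 + 3*c^2/2 + 4*c + sqrt(2)*exp(3*c)/3


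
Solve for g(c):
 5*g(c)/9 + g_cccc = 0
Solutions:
 g(c) = (C1*sin(5^(1/4)*sqrt(6)*c/6) + C2*cos(5^(1/4)*sqrt(6)*c/6))*exp(-5^(1/4)*sqrt(6)*c/6) + (C3*sin(5^(1/4)*sqrt(6)*c/6) + C4*cos(5^(1/4)*sqrt(6)*c/6))*exp(5^(1/4)*sqrt(6)*c/6)


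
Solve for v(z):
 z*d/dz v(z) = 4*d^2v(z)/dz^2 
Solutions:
 v(z) = C1 + C2*erfi(sqrt(2)*z/4)


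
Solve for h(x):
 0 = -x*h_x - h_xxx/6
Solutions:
 h(x) = C1 + Integral(C2*airyai(-6^(1/3)*x) + C3*airybi(-6^(1/3)*x), x)


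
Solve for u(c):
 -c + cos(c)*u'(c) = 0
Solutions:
 u(c) = C1 + Integral(c/cos(c), c)


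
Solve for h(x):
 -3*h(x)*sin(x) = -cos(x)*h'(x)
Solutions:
 h(x) = C1/cos(x)^3


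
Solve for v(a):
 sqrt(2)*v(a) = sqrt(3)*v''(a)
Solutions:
 v(a) = C1*exp(-2^(1/4)*3^(3/4)*a/3) + C2*exp(2^(1/4)*3^(3/4)*a/3)


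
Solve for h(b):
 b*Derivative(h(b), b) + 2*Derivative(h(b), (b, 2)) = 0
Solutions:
 h(b) = C1 + C2*erf(b/2)


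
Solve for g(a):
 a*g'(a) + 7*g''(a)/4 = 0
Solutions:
 g(a) = C1 + C2*erf(sqrt(14)*a/7)


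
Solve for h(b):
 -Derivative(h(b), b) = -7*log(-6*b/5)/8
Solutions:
 h(b) = C1 + 7*b*log(-b)/8 + 7*b*(-log(5) - 1 + log(6))/8


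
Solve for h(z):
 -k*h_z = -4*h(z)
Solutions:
 h(z) = C1*exp(4*z/k)


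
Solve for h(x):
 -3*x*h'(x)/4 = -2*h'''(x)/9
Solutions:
 h(x) = C1 + Integral(C2*airyai(3*x/2) + C3*airybi(3*x/2), x)


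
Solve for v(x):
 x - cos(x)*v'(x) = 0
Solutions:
 v(x) = C1 + Integral(x/cos(x), x)


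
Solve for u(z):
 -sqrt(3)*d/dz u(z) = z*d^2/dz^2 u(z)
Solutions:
 u(z) = C1 + C2*z^(1 - sqrt(3))


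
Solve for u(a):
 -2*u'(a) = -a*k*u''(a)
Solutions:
 u(a) = C1 + a^(((re(k) + 2)*re(k) + im(k)^2)/(re(k)^2 + im(k)^2))*(C2*sin(2*log(a)*Abs(im(k))/(re(k)^2 + im(k)^2)) + C3*cos(2*log(a)*im(k)/(re(k)^2 + im(k)^2)))


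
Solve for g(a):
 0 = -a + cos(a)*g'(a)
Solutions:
 g(a) = C1 + Integral(a/cos(a), a)


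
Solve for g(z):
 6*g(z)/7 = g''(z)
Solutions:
 g(z) = C1*exp(-sqrt(42)*z/7) + C2*exp(sqrt(42)*z/7)


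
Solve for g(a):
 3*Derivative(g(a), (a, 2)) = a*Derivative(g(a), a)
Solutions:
 g(a) = C1 + C2*erfi(sqrt(6)*a/6)


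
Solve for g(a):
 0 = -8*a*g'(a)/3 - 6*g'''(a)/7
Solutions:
 g(a) = C1 + Integral(C2*airyai(-84^(1/3)*a/3) + C3*airybi(-84^(1/3)*a/3), a)


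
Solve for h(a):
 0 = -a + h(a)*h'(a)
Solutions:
 h(a) = -sqrt(C1 + a^2)
 h(a) = sqrt(C1 + a^2)


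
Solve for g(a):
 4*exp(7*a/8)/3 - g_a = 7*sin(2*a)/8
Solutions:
 g(a) = C1 + 32*exp(7*a/8)/21 + 7*cos(2*a)/16


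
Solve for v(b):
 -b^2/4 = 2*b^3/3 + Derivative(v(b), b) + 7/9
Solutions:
 v(b) = C1 - b^4/6 - b^3/12 - 7*b/9


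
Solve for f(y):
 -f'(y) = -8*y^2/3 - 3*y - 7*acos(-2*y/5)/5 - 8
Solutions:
 f(y) = C1 + 8*y^3/9 + 3*y^2/2 + 7*y*acos(-2*y/5)/5 + 8*y + 7*sqrt(25 - 4*y^2)/10


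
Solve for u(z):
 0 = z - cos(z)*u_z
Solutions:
 u(z) = C1 + Integral(z/cos(z), z)


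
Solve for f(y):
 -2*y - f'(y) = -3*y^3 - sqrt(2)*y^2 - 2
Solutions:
 f(y) = C1 + 3*y^4/4 + sqrt(2)*y^3/3 - y^2 + 2*y


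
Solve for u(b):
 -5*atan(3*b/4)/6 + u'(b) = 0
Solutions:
 u(b) = C1 + 5*b*atan(3*b/4)/6 - 5*log(9*b^2 + 16)/9


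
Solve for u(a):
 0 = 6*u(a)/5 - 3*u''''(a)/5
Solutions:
 u(a) = C1*exp(-2^(1/4)*a) + C2*exp(2^(1/4)*a) + C3*sin(2^(1/4)*a) + C4*cos(2^(1/4)*a)


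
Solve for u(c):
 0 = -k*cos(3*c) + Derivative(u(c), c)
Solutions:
 u(c) = C1 + k*sin(3*c)/3


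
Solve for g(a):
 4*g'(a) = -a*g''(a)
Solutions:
 g(a) = C1 + C2/a^3


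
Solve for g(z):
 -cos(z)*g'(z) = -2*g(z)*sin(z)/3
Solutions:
 g(z) = C1/cos(z)^(2/3)


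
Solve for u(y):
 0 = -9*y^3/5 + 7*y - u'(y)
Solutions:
 u(y) = C1 - 9*y^4/20 + 7*y^2/2


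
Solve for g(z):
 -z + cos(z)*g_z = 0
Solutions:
 g(z) = C1 + Integral(z/cos(z), z)


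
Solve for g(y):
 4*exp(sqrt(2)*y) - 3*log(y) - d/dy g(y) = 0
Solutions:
 g(y) = C1 - 3*y*log(y) + 3*y + 2*sqrt(2)*exp(sqrt(2)*y)


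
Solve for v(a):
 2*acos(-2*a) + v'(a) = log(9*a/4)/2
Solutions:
 v(a) = C1 + a*log(a)/2 - 2*a*acos(-2*a) - a*log(2) - a/2 + a*log(3) - sqrt(1 - 4*a^2)


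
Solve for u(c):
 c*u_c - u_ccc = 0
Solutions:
 u(c) = C1 + Integral(C2*airyai(c) + C3*airybi(c), c)


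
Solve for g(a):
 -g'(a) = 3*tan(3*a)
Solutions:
 g(a) = C1 + log(cos(3*a))


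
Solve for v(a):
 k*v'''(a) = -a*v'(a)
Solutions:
 v(a) = C1 + Integral(C2*airyai(a*(-1/k)^(1/3)) + C3*airybi(a*(-1/k)^(1/3)), a)


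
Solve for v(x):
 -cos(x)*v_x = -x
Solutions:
 v(x) = C1 + Integral(x/cos(x), x)


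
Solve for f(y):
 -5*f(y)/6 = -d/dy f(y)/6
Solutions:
 f(y) = C1*exp(5*y)


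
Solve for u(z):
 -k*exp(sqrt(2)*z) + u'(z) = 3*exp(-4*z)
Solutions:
 u(z) = C1 + sqrt(2)*k*exp(sqrt(2)*z)/2 - 3*exp(-4*z)/4


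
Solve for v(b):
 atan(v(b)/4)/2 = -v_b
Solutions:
 Integral(1/atan(_y/4), (_y, v(b))) = C1 - b/2


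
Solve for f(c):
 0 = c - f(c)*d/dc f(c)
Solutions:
 f(c) = -sqrt(C1 + c^2)
 f(c) = sqrt(C1 + c^2)


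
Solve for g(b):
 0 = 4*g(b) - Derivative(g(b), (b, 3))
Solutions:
 g(b) = C3*exp(2^(2/3)*b) + (C1*sin(2^(2/3)*sqrt(3)*b/2) + C2*cos(2^(2/3)*sqrt(3)*b/2))*exp(-2^(2/3)*b/2)


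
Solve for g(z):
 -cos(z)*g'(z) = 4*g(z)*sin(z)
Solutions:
 g(z) = C1*cos(z)^4


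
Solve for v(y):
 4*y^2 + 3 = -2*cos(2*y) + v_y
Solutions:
 v(y) = C1 + 4*y^3/3 + 3*y + sin(2*y)


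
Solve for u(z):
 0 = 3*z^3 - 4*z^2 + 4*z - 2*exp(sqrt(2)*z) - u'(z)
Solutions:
 u(z) = C1 + 3*z^4/4 - 4*z^3/3 + 2*z^2 - sqrt(2)*exp(sqrt(2)*z)


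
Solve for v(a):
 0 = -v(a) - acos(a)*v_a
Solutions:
 v(a) = C1*exp(-Integral(1/acos(a), a))


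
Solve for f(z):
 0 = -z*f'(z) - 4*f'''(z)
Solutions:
 f(z) = C1 + Integral(C2*airyai(-2^(1/3)*z/2) + C3*airybi(-2^(1/3)*z/2), z)


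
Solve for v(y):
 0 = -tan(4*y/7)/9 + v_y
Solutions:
 v(y) = C1 - 7*log(cos(4*y/7))/36


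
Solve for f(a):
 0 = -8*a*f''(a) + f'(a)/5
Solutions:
 f(a) = C1 + C2*a^(41/40)


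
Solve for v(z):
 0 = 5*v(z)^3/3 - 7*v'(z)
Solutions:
 v(z) = -sqrt(42)*sqrt(-1/(C1 + 5*z))/2
 v(z) = sqrt(42)*sqrt(-1/(C1 + 5*z))/2


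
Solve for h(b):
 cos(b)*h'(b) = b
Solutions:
 h(b) = C1 + Integral(b/cos(b), b)


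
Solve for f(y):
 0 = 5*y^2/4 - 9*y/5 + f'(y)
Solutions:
 f(y) = C1 - 5*y^3/12 + 9*y^2/10


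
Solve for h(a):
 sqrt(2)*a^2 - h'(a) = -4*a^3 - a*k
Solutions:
 h(a) = C1 + a^4 + sqrt(2)*a^3/3 + a^2*k/2


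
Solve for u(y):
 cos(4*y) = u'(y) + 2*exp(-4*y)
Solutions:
 u(y) = C1 + sin(4*y)/4 + exp(-4*y)/2


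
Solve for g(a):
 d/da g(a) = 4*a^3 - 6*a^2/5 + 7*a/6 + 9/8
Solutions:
 g(a) = C1 + a^4 - 2*a^3/5 + 7*a^2/12 + 9*a/8


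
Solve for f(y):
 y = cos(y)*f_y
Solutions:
 f(y) = C1 + Integral(y/cos(y), y)


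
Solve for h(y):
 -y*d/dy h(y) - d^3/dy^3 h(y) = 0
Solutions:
 h(y) = C1 + Integral(C2*airyai(-y) + C3*airybi(-y), y)


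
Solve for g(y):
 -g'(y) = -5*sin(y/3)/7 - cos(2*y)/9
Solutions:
 g(y) = C1 + sin(2*y)/18 - 15*cos(y/3)/7


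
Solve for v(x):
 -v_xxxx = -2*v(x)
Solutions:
 v(x) = C1*exp(-2^(1/4)*x) + C2*exp(2^(1/4)*x) + C3*sin(2^(1/4)*x) + C4*cos(2^(1/4)*x)


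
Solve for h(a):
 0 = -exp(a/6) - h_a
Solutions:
 h(a) = C1 - 6*exp(a/6)


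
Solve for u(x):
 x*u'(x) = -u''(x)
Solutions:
 u(x) = C1 + C2*erf(sqrt(2)*x/2)


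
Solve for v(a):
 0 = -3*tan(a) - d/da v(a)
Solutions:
 v(a) = C1 + 3*log(cos(a))


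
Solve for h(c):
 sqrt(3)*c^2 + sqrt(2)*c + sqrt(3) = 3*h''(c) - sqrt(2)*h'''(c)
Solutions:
 h(c) = C1 + C2*c + C3*exp(3*sqrt(2)*c/2) + sqrt(3)*c^4/36 + c^3*(3*sqrt(2) + 2*sqrt(6))/54 + c^2*(6 + 13*sqrt(3))/54


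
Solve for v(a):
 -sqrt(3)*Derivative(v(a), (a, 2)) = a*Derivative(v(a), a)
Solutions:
 v(a) = C1 + C2*erf(sqrt(2)*3^(3/4)*a/6)


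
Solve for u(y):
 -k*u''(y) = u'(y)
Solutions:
 u(y) = C1 + C2*exp(-y/k)


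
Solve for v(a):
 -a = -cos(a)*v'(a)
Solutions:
 v(a) = C1 + Integral(a/cos(a), a)


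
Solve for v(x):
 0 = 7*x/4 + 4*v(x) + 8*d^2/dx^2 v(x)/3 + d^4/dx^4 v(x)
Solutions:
 v(x) = -7*x/16 + (C1*sin(sqrt(2)*x*cos(atan(sqrt(5)/2)/2)) + C2*cos(sqrt(2)*x*cos(atan(sqrt(5)/2)/2)))*exp(-sqrt(2)*x*sin(atan(sqrt(5)/2)/2)) + (C3*sin(sqrt(2)*x*cos(atan(sqrt(5)/2)/2)) + C4*cos(sqrt(2)*x*cos(atan(sqrt(5)/2)/2)))*exp(sqrt(2)*x*sin(atan(sqrt(5)/2)/2))


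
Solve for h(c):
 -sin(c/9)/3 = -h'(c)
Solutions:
 h(c) = C1 - 3*cos(c/9)


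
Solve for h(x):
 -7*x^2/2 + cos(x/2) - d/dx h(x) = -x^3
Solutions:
 h(x) = C1 + x^4/4 - 7*x^3/6 + 2*sin(x/2)


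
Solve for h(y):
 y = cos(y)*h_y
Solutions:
 h(y) = C1 + Integral(y/cos(y), y)


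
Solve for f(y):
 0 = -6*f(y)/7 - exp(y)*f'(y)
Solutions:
 f(y) = C1*exp(6*exp(-y)/7)


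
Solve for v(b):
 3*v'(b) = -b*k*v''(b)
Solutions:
 v(b) = C1 + b^(((re(k) - 3)*re(k) + im(k)^2)/(re(k)^2 + im(k)^2))*(C2*sin(3*log(b)*Abs(im(k))/(re(k)^2 + im(k)^2)) + C3*cos(3*log(b)*im(k)/(re(k)^2 + im(k)^2)))


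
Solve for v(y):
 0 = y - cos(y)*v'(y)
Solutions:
 v(y) = C1 + Integral(y/cos(y), y)


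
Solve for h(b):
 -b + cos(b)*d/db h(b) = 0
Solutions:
 h(b) = C1 + Integral(b/cos(b), b)


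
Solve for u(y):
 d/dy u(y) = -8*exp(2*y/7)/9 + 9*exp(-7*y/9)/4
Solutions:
 u(y) = C1 - 28*exp(2*y/7)/9 - 81*exp(-7*y/9)/28


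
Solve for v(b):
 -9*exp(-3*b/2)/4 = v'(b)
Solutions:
 v(b) = C1 + 3*exp(-3*b/2)/2


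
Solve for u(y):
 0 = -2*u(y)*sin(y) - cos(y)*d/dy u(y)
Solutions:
 u(y) = C1*cos(y)^2


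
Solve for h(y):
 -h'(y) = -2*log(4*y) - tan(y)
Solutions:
 h(y) = C1 + 2*y*log(y) - 2*y + 4*y*log(2) - log(cos(y))


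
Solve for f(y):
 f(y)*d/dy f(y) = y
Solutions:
 f(y) = -sqrt(C1 + y^2)
 f(y) = sqrt(C1 + y^2)


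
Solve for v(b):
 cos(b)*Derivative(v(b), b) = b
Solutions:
 v(b) = C1 + Integral(b/cos(b), b)


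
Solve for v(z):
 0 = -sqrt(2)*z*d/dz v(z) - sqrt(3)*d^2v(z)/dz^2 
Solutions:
 v(z) = C1 + C2*erf(6^(3/4)*z/6)


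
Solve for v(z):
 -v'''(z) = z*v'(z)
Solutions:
 v(z) = C1 + Integral(C2*airyai(-z) + C3*airybi(-z), z)


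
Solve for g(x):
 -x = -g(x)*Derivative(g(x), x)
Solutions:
 g(x) = -sqrt(C1 + x^2)
 g(x) = sqrt(C1 + x^2)


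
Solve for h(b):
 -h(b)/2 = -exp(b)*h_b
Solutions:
 h(b) = C1*exp(-exp(-b)/2)


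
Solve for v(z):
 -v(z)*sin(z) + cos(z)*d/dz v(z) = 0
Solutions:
 v(z) = C1/cos(z)


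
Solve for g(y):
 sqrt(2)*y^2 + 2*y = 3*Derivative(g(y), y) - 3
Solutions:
 g(y) = C1 + sqrt(2)*y^3/9 + y^2/3 + y


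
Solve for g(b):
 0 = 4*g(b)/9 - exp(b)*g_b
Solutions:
 g(b) = C1*exp(-4*exp(-b)/9)


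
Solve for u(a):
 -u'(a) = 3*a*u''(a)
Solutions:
 u(a) = C1 + C2*a^(2/3)


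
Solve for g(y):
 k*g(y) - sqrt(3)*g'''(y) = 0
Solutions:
 g(y) = C1*exp(3^(5/6)*k^(1/3)*y/3) + C2*exp(k^(1/3)*y*(-3^(5/6) + 3*3^(1/3)*I)/6) + C3*exp(-k^(1/3)*y*(3^(5/6) + 3*3^(1/3)*I)/6)


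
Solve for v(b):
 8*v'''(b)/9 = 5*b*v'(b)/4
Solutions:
 v(b) = C1 + Integral(C2*airyai(90^(1/3)*b/4) + C3*airybi(90^(1/3)*b/4), b)


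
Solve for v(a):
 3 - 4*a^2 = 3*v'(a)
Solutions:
 v(a) = C1 - 4*a^3/9 + a


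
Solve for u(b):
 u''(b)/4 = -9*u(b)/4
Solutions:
 u(b) = C1*sin(3*b) + C2*cos(3*b)


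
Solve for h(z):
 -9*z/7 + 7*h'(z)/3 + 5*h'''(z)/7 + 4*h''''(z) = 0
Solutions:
 h(z) = C1 + C2*exp(z*(-10 + 25/(588*sqrt(86561) + 172997)^(1/3) + (588*sqrt(86561) + 172997)^(1/3))/168)*sin(sqrt(3)*z*(-(588*sqrt(86561) + 172997)^(1/3) + 25/(588*sqrt(86561) + 172997)^(1/3))/168) + C3*exp(z*(-10 + 25/(588*sqrt(86561) + 172997)^(1/3) + (588*sqrt(86561) + 172997)^(1/3))/168)*cos(sqrt(3)*z*(-(588*sqrt(86561) + 172997)^(1/3) + 25/(588*sqrt(86561) + 172997)^(1/3))/168) + C4*exp(-z*(25/(588*sqrt(86561) + 172997)^(1/3) + 5 + (588*sqrt(86561) + 172997)^(1/3))/84) + 27*z^2/98


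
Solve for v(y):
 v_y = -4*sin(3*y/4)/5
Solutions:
 v(y) = C1 + 16*cos(3*y/4)/15


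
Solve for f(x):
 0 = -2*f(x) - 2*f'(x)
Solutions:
 f(x) = C1*exp(-x)


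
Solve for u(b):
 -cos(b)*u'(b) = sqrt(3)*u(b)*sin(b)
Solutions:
 u(b) = C1*cos(b)^(sqrt(3))


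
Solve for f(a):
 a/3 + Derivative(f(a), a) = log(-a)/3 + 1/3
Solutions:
 f(a) = C1 - a^2/6 + a*log(-a)/3


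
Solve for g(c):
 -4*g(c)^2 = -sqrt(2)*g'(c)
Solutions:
 g(c) = -1/(C1 + 2*sqrt(2)*c)


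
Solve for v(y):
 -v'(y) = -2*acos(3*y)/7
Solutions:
 v(y) = C1 + 2*y*acos(3*y)/7 - 2*sqrt(1 - 9*y^2)/21


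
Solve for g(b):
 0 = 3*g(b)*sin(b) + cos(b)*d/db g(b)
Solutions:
 g(b) = C1*cos(b)^3


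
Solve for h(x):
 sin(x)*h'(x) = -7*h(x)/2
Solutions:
 h(x) = C1*(cos(x) + 1)^(7/4)/(cos(x) - 1)^(7/4)


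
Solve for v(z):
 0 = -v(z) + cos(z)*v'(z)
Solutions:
 v(z) = C1*sqrt(sin(z) + 1)/sqrt(sin(z) - 1)


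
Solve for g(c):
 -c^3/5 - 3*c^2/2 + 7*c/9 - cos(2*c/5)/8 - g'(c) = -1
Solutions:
 g(c) = C1 - c^4/20 - c^3/2 + 7*c^2/18 + c - 5*sin(2*c/5)/16


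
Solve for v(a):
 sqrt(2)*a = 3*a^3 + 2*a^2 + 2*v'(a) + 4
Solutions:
 v(a) = C1 - 3*a^4/8 - a^3/3 + sqrt(2)*a^2/4 - 2*a


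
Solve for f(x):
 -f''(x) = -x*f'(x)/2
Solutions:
 f(x) = C1 + C2*erfi(x/2)


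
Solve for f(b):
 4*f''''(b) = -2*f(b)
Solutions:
 f(b) = (C1*sin(2^(1/4)*b/2) + C2*cos(2^(1/4)*b/2))*exp(-2^(1/4)*b/2) + (C3*sin(2^(1/4)*b/2) + C4*cos(2^(1/4)*b/2))*exp(2^(1/4)*b/2)


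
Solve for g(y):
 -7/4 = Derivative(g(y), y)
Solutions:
 g(y) = C1 - 7*y/4


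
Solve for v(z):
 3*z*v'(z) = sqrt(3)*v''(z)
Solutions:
 v(z) = C1 + C2*erfi(sqrt(2)*3^(1/4)*z/2)


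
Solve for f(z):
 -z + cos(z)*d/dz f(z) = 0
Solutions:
 f(z) = C1 + Integral(z/cos(z), z)


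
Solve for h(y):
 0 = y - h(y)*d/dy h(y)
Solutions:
 h(y) = -sqrt(C1 + y^2)
 h(y) = sqrt(C1 + y^2)


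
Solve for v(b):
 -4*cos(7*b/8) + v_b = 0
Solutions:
 v(b) = C1 + 32*sin(7*b/8)/7


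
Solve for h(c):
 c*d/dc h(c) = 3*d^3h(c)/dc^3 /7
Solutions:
 h(c) = C1 + Integral(C2*airyai(3^(2/3)*7^(1/3)*c/3) + C3*airybi(3^(2/3)*7^(1/3)*c/3), c)


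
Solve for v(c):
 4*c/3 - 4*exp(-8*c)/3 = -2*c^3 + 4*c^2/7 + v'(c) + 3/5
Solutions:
 v(c) = C1 + c^4/2 - 4*c^3/21 + 2*c^2/3 - 3*c/5 + exp(-8*c)/6


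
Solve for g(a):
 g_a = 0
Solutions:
 g(a) = C1


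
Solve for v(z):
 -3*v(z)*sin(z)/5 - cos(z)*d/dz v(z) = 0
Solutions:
 v(z) = C1*cos(z)^(3/5)


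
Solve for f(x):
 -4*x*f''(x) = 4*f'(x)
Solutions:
 f(x) = C1 + C2*log(x)


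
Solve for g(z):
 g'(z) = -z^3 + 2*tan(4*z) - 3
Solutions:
 g(z) = C1 - z^4/4 - 3*z - log(cos(4*z))/2


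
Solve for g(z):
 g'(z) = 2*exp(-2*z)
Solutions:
 g(z) = C1 - exp(-2*z)


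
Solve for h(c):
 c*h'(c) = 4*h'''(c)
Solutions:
 h(c) = C1 + Integral(C2*airyai(2^(1/3)*c/2) + C3*airybi(2^(1/3)*c/2), c)


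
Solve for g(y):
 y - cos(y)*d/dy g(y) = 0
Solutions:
 g(y) = C1 + Integral(y/cos(y), y)


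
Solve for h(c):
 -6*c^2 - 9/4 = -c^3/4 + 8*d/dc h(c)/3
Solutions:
 h(c) = C1 + 3*c^4/128 - 3*c^3/4 - 27*c/32


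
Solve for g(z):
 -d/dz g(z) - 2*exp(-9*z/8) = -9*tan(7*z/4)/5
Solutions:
 g(z) = C1 + 18*log(tan(7*z/4)^2 + 1)/35 + 16*exp(-9*z/8)/9


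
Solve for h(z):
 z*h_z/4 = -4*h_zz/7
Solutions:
 h(z) = C1 + C2*erf(sqrt(14)*z/8)


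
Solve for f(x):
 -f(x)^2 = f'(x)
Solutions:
 f(x) = 1/(C1 + x)


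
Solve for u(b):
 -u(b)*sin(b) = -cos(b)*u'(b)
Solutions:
 u(b) = C1/cos(b)


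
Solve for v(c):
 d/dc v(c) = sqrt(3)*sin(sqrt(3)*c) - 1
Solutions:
 v(c) = C1 - c - cos(sqrt(3)*c)


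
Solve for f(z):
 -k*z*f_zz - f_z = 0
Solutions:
 f(z) = C1 + z^(((re(k) - 1)*re(k) + im(k)^2)/(re(k)^2 + im(k)^2))*(C2*sin(log(z)*Abs(im(k))/(re(k)^2 + im(k)^2)) + C3*cos(log(z)*im(k)/(re(k)^2 + im(k)^2)))


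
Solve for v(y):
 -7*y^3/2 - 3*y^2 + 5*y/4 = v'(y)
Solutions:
 v(y) = C1 - 7*y^4/8 - y^3 + 5*y^2/8


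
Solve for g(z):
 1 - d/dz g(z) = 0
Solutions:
 g(z) = C1 + z


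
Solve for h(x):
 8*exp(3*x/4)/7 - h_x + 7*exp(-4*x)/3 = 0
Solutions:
 h(x) = C1 + 32*exp(3*x/4)/21 - 7*exp(-4*x)/12


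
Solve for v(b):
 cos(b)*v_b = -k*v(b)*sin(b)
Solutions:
 v(b) = C1*exp(k*log(cos(b)))


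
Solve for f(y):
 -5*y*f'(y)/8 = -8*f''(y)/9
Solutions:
 f(y) = C1 + C2*erfi(3*sqrt(10)*y/16)


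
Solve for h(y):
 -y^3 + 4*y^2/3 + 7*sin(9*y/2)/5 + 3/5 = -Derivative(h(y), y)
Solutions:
 h(y) = C1 + y^4/4 - 4*y^3/9 - 3*y/5 + 14*cos(9*y/2)/45


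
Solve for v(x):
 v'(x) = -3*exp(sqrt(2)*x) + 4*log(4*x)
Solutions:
 v(x) = C1 + 4*x*log(x) + 4*x*(-1 + 2*log(2)) - 3*sqrt(2)*exp(sqrt(2)*x)/2


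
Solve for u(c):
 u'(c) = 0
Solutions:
 u(c) = C1


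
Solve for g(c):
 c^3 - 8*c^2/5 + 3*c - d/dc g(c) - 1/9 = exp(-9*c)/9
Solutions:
 g(c) = C1 + c^4/4 - 8*c^3/15 + 3*c^2/2 - c/9 + exp(-9*c)/81


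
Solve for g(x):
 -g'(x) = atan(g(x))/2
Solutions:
 Integral(1/atan(_y), (_y, g(x))) = C1 - x/2


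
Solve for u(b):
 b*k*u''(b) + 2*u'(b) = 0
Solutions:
 u(b) = C1 + b^(((re(k) - 2)*re(k) + im(k)^2)/(re(k)^2 + im(k)^2))*(C2*sin(2*log(b)*Abs(im(k))/(re(k)^2 + im(k)^2)) + C3*cos(2*log(b)*im(k)/(re(k)^2 + im(k)^2)))


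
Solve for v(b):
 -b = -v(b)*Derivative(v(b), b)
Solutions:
 v(b) = -sqrt(C1 + b^2)
 v(b) = sqrt(C1 + b^2)


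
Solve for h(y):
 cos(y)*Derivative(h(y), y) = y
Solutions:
 h(y) = C1 + Integral(y/cos(y), y)


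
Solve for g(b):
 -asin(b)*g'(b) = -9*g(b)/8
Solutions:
 g(b) = C1*exp(9*Integral(1/asin(b), b)/8)


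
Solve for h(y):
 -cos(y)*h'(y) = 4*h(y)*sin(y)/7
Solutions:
 h(y) = C1*cos(y)^(4/7)


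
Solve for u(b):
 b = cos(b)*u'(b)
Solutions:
 u(b) = C1 + Integral(b/cos(b), b)


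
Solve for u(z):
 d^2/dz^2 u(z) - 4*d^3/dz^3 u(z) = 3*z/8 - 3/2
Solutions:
 u(z) = C1 + C2*z + C3*exp(z/4) + z^3/16


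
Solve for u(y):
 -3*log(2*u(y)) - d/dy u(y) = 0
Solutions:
 Integral(1/(log(_y) + log(2)), (_y, u(y)))/3 = C1 - y


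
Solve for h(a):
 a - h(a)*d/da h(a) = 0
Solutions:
 h(a) = -sqrt(C1 + a^2)
 h(a) = sqrt(C1 + a^2)


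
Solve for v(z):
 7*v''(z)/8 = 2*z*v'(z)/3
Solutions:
 v(z) = C1 + C2*erfi(2*sqrt(42)*z/21)


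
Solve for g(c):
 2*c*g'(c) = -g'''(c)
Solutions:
 g(c) = C1 + Integral(C2*airyai(-2^(1/3)*c) + C3*airybi(-2^(1/3)*c), c)


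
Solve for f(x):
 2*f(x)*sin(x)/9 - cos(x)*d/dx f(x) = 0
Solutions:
 f(x) = C1/cos(x)^(2/9)


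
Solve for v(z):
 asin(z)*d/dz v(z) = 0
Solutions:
 v(z) = C1


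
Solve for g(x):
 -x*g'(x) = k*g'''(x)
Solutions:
 g(x) = C1 + Integral(C2*airyai(x*(-1/k)^(1/3)) + C3*airybi(x*(-1/k)^(1/3)), x)


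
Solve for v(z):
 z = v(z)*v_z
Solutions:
 v(z) = -sqrt(C1 + z^2)
 v(z) = sqrt(C1 + z^2)


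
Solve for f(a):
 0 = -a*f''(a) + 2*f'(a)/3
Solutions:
 f(a) = C1 + C2*a^(5/3)


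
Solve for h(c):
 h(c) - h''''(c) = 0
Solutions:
 h(c) = C1*exp(-c) + C2*exp(c) + C3*sin(c) + C4*cos(c)


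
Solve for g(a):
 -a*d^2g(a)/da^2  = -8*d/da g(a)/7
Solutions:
 g(a) = C1 + C2*a^(15/7)


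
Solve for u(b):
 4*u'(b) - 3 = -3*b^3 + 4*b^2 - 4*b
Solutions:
 u(b) = C1 - 3*b^4/16 + b^3/3 - b^2/2 + 3*b/4


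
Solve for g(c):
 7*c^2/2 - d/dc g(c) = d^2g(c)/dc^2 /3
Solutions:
 g(c) = C1 + C2*exp(-3*c) + 7*c^3/6 - 7*c^2/6 + 7*c/9


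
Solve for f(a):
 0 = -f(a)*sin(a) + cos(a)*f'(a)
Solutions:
 f(a) = C1/cos(a)


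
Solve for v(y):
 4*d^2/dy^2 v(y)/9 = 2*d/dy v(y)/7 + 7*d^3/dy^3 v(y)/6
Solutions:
 v(y) = C1 + (C2*sin(2*sqrt(23)*y/21) + C3*cos(2*sqrt(23)*y/21))*exp(4*y/21)


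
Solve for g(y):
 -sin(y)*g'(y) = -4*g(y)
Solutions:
 g(y) = C1*(cos(y)^2 - 2*cos(y) + 1)/(cos(y)^2 + 2*cos(y) + 1)


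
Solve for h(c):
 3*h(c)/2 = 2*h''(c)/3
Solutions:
 h(c) = C1*exp(-3*c/2) + C2*exp(3*c/2)


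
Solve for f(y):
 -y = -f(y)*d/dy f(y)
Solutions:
 f(y) = -sqrt(C1 + y^2)
 f(y) = sqrt(C1 + y^2)


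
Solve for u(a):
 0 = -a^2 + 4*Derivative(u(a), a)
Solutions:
 u(a) = C1 + a^3/12


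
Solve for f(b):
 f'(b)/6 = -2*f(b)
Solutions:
 f(b) = C1*exp(-12*b)


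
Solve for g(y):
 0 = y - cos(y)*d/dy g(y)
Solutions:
 g(y) = C1 + Integral(y/cos(y), y)


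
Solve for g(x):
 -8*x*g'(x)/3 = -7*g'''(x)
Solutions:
 g(x) = C1 + Integral(C2*airyai(2*21^(2/3)*x/21) + C3*airybi(2*21^(2/3)*x/21), x)


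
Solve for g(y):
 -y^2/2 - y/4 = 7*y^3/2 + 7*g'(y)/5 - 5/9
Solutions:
 g(y) = C1 - 5*y^4/8 - 5*y^3/42 - 5*y^2/56 + 25*y/63


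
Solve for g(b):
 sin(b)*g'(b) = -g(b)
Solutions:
 g(b) = C1*sqrt(cos(b) + 1)/sqrt(cos(b) - 1)


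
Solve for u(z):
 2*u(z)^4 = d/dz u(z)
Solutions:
 u(z) = (-1/(C1 + 6*z))^(1/3)
 u(z) = (-1/(C1 + 2*z))^(1/3)*(-3^(2/3) - 3*3^(1/6)*I)/6
 u(z) = (-1/(C1 + 2*z))^(1/3)*(-3^(2/3) + 3*3^(1/6)*I)/6


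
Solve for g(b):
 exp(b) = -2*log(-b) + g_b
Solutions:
 g(b) = C1 + 2*b*log(-b) - 2*b + exp(b)


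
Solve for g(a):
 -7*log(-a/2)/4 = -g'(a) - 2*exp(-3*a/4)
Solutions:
 g(a) = C1 + 7*a*log(-a)/4 + 7*a*(-1 - log(2))/4 + 8*exp(-3*a/4)/3


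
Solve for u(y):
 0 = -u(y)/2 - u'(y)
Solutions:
 u(y) = C1*exp(-y/2)


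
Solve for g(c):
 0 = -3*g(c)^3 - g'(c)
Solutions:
 g(c) = -sqrt(2)*sqrt(-1/(C1 - 3*c))/2
 g(c) = sqrt(2)*sqrt(-1/(C1 - 3*c))/2


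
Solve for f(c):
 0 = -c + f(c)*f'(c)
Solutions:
 f(c) = -sqrt(C1 + c^2)
 f(c) = sqrt(C1 + c^2)


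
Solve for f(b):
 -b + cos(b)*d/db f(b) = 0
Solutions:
 f(b) = C1 + Integral(b/cos(b), b)


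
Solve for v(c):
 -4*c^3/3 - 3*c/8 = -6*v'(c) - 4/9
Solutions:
 v(c) = C1 + c^4/18 + c^2/32 - 2*c/27


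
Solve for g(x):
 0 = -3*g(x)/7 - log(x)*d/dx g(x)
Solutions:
 g(x) = C1*exp(-3*li(x)/7)


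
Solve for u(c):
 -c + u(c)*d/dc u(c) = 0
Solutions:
 u(c) = -sqrt(C1 + c^2)
 u(c) = sqrt(C1 + c^2)


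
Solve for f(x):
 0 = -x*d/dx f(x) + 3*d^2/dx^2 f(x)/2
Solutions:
 f(x) = C1 + C2*erfi(sqrt(3)*x/3)


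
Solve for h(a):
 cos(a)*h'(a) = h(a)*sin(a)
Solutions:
 h(a) = C1/cos(a)


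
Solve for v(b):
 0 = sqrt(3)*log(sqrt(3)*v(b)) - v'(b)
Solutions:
 -2*sqrt(3)*Integral(1/(2*log(_y) + log(3)), (_y, v(b)))/3 = C1 - b


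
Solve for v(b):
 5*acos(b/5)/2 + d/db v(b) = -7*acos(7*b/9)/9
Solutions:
 v(b) = C1 - 5*b*acos(b/5)/2 - 7*b*acos(7*b/9)/9 + 5*sqrt(25 - b^2)/2 + sqrt(81 - 49*b^2)/9


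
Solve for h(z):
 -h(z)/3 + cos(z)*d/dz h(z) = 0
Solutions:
 h(z) = C1*(sin(z) + 1)^(1/6)/(sin(z) - 1)^(1/6)


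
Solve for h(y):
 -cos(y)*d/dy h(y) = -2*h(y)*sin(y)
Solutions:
 h(y) = C1/cos(y)^2


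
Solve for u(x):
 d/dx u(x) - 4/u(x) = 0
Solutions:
 u(x) = -sqrt(C1 + 8*x)
 u(x) = sqrt(C1 + 8*x)


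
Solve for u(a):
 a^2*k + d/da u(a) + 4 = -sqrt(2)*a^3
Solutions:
 u(a) = C1 - sqrt(2)*a^4/4 - a^3*k/3 - 4*a


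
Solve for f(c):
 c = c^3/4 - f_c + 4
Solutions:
 f(c) = C1 + c^4/16 - c^2/2 + 4*c


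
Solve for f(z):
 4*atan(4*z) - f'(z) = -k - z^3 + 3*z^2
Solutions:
 f(z) = C1 + k*z + z^4/4 - z^3 + 4*z*atan(4*z) - log(16*z^2 + 1)/2


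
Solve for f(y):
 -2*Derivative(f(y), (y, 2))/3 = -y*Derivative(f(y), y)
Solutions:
 f(y) = C1 + C2*erfi(sqrt(3)*y/2)


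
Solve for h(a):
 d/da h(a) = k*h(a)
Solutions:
 h(a) = C1*exp(a*k)


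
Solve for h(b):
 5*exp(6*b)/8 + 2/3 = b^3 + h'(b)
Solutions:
 h(b) = C1 - b^4/4 + 2*b/3 + 5*exp(6*b)/48


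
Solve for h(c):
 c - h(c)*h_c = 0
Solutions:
 h(c) = -sqrt(C1 + c^2)
 h(c) = sqrt(C1 + c^2)


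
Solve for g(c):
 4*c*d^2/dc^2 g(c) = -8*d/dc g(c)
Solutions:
 g(c) = C1 + C2/c


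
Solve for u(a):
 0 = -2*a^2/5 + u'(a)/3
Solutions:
 u(a) = C1 + 2*a^3/5


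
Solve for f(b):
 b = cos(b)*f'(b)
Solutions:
 f(b) = C1 + Integral(b/cos(b), b)


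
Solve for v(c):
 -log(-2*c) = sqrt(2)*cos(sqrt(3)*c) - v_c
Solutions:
 v(c) = C1 + c*log(-c) - c + c*log(2) + sqrt(6)*sin(sqrt(3)*c)/3


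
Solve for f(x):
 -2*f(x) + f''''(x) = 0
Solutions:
 f(x) = C1*exp(-2^(1/4)*x) + C2*exp(2^(1/4)*x) + C3*sin(2^(1/4)*x) + C4*cos(2^(1/4)*x)


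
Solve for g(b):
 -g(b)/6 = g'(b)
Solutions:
 g(b) = C1*exp(-b/6)


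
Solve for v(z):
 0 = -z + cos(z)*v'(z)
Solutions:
 v(z) = C1 + Integral(z/cos(z), z)


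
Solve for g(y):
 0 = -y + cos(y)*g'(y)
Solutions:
 g(y) = C1 + Integral(y/cos(y), y)


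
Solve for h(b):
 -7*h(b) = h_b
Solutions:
 h(b) = C1*exp(-7*b)


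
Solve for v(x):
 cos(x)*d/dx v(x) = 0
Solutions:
 v(x) = C1


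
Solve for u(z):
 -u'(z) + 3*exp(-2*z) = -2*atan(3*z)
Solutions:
 u(z) = C1 + 2*z*atan(3*z) - log(9*z^2 + 1)/3 - 3*exp(-2*z)/2


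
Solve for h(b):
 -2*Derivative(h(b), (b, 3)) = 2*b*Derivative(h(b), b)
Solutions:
 h(b) = C1 + Integral(C2*airyai(-b) + C3*airybi(-b), b)


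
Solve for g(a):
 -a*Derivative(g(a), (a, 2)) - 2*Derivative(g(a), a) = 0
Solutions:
 g(a) = C1 + C2/a


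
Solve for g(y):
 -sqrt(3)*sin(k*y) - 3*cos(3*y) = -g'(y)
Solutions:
 g(y) = C1 + sin(3*y) - sqrt(3)*cos(k*y)/k


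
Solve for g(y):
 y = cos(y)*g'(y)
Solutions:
 g(y) = C1 + Integral(y/cos(y), y)


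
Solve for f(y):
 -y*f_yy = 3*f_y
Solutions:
 f(y) = C1 + C2/y^2


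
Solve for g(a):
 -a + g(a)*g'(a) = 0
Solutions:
 g(a) = -sqrt(C1 + a^2)
 g(a) = sqrt(C1 + a^2)


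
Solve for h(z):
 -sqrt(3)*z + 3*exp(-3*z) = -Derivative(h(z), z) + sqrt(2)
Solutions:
 h(z) = C1 + sqrt(3)*z^2/2 + sqrt(2)*z + exp(-3*z)


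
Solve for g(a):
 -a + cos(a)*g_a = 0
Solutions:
 g(a) = C1 + Integral(a/cos(a), a)


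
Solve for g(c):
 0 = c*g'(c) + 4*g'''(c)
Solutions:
 g(c) = C1 + Integral(C2*airyai(-2^(1/3)*c/2) + C3*airybi(-2^(1/3)*c/2), c)


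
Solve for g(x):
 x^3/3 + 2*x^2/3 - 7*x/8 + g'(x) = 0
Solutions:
 g(x) = C1 - x^4/12 - 2*x^3/9 + 7*x^2/16


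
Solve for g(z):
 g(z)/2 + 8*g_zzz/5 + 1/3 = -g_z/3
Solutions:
 g(z) = C1*exp(-10^(1/3)*z*(-(27 + sqrt(739))^(1/3) + 10^(1/3)/(27 + sqrt(739))^(1/3))/24)*sin(10^(1/3)*sqrt(3)*z*(10^(1/3)/(27 + sqrt(739))^(1/3) + (27 + sqrt(739))^(1/3))/24) + C2*exp(-10^(1/3)*z*(-(27 + sqrt(739))^(1/3) + 10^(1/3)/(27 + sqrt(739))^(1/3))/24)*cos(10^(1/3)*sqrt(3)*z*(10^(1/3)/(27 + sqrt(739))^(1/3) + (27 + sqrt(739))^(1/3))/24) + C3*exp(10^(1/3)*z*(-(27 + sqrt(739))^(1/3) + 10^(1/3)/(27 + sqrt(739))^(1/3))/12) - 2/3


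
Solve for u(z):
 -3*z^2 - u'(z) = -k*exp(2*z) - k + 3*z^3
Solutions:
 u(z) = C1 + k*z + k*exp(2*z)/2 - 3*z^4/4 - z^3


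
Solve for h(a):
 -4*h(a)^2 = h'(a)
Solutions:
 h(a) = 1/(C1 + 4*a)
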